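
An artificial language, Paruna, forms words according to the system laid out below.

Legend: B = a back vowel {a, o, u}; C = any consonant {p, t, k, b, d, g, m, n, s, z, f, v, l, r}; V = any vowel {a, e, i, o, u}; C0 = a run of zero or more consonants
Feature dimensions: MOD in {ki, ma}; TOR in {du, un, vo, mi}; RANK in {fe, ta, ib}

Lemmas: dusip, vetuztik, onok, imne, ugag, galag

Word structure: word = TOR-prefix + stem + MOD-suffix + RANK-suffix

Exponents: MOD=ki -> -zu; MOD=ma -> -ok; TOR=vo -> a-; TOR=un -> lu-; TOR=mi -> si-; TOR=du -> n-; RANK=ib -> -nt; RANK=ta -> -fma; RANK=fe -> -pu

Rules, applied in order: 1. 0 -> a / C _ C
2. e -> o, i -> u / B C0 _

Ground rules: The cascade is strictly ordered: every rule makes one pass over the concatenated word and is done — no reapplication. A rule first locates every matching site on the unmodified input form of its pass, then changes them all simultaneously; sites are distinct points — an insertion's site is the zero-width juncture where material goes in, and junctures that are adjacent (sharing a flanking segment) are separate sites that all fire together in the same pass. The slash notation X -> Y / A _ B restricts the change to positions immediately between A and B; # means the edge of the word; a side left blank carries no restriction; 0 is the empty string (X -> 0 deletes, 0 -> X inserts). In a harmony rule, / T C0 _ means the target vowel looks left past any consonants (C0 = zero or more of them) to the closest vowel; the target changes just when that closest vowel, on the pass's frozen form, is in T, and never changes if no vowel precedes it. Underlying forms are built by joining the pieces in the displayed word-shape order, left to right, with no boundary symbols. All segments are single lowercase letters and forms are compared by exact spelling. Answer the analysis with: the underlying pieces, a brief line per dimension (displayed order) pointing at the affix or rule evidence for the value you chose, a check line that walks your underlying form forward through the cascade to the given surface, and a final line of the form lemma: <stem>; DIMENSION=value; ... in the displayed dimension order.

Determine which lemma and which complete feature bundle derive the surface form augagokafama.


underlying: a-ugag-ok-fma
MOD=ma - signalled by the affix -ok
TOR=vo - signalled by the affix a-
RANK=ta - signalled by the affix -fma
check: augagokfma -> augagokafama -> augagokafama
lemma: ugag; MOD=ma; TOR=vo; RANK=ta


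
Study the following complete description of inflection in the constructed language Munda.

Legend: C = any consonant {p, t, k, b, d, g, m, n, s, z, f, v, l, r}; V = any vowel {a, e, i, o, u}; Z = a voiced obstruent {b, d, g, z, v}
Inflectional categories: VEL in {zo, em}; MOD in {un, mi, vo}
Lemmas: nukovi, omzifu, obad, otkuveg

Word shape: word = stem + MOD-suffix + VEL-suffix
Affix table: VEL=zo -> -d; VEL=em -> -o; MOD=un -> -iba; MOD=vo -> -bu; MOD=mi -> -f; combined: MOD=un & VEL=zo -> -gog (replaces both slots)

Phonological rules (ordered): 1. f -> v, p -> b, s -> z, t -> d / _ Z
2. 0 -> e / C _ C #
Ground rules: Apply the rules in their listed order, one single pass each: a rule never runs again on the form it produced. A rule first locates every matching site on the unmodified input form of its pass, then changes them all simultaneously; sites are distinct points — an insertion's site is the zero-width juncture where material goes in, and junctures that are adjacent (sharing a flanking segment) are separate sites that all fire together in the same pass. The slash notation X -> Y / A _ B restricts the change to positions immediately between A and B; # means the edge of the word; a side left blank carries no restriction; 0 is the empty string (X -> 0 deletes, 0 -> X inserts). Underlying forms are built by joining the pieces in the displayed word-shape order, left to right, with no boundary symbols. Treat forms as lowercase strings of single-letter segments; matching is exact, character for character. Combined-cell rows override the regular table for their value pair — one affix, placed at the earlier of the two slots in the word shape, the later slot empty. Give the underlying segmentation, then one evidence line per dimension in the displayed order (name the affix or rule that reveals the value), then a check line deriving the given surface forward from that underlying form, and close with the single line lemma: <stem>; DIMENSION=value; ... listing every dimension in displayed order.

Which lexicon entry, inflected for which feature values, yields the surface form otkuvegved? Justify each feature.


underlying: otkuveg-f-d
VEL=zo - signalled by the affix -d
MOD=mi - signalled by the affix -f
check: otkuvegfd -> otkuvegvd -> otkuvegved
lemma: otkuveg; VEL=zo; MOD=mi


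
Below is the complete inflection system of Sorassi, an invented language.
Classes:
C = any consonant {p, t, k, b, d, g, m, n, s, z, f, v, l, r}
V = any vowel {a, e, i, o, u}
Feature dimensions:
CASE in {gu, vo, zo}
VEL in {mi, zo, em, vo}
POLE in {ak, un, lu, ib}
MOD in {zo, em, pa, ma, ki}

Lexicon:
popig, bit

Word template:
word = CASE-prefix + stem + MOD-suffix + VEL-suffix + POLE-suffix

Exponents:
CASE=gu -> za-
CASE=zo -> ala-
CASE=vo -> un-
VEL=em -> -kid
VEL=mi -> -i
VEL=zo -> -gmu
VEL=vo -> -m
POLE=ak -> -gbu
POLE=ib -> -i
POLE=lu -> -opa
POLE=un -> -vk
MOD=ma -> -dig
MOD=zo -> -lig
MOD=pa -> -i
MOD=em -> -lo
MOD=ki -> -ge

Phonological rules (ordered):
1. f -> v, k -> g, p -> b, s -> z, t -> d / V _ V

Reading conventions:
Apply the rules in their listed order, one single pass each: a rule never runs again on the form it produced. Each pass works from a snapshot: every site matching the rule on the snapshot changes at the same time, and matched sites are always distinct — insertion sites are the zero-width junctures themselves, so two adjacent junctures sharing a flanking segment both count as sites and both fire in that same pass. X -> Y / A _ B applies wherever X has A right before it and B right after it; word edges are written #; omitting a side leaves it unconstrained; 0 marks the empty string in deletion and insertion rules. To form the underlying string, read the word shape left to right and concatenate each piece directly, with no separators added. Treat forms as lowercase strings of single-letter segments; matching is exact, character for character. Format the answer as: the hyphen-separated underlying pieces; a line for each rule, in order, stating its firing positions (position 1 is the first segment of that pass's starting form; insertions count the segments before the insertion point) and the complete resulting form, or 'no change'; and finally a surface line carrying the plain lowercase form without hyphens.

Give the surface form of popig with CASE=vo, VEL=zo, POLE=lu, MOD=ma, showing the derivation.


underlying: un-popig-dig-gmu-opa
1. f -> v, k -> g, p -> b, s -> z, t -> d / V _ V: fires at position(s) 5, 15: unpobigdiggmuoba
surface: unpobigdiggmuoba


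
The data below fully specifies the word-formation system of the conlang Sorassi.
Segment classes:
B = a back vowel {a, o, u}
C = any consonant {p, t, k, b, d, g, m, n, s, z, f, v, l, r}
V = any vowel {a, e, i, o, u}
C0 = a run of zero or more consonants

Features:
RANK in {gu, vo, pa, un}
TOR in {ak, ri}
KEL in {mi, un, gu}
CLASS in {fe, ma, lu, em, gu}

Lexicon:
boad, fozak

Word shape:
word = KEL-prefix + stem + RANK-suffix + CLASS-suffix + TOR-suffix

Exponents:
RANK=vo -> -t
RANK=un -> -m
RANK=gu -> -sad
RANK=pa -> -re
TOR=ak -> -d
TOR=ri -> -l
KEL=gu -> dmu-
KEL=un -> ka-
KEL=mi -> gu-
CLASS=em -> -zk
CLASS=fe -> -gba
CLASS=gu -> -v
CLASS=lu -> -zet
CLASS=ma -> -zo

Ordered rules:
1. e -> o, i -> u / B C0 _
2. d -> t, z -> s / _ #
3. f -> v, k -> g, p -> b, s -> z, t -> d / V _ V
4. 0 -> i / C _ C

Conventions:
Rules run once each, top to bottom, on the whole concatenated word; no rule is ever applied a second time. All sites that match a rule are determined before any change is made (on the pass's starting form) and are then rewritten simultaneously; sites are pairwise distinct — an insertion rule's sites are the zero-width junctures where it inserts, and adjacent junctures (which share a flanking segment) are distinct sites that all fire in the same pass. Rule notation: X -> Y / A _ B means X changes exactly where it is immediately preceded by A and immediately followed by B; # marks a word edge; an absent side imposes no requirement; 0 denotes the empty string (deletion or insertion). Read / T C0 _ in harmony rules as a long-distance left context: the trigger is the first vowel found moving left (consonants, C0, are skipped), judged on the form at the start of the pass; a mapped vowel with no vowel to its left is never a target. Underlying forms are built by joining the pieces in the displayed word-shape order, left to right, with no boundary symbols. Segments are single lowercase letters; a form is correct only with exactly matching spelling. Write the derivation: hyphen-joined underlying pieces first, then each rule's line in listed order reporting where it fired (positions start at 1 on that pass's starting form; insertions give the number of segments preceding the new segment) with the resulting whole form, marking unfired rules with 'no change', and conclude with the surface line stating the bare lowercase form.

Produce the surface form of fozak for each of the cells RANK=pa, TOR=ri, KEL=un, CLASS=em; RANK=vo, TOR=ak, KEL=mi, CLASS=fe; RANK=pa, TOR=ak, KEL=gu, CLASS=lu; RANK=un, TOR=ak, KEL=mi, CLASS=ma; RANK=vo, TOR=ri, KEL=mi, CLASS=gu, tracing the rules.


cell RANK=pa, TOR=ri, KEL=un, CLASS=em:
underlying: ka-fozak-re-zk-l
1. e -> o, i -> u / B C0 _: fires at position(s) 9: kafozakrozkl
2. d -> t, z -> s / _ #: no change
3. f -> v, k -> g, p -> b, s -> z, t -> d / V _ V: fires at position(s) 3: kavozakrozkl
4. 0 -> i / C _ C: inserts after position(s) 7, 10, 11: kavozakirozikil
surface: kavozakirozikil

cell RANK=vo, TOR=ak, KEL=mi, CLASS=fe:
underlying: gu-fozak-t-gba-d
1. e -> o, i -> u / B C0 _: no change
2. d -> t, z -> s / _ #: fires at position(s) 12: gufozaktgbat
3. f -> v, k -> g, p -> b, s -> z, t -> d / V _ V: fires at position(s) 3: guvozaktgbat
4. 0 -> i / C _ C: inserts after position(s) 7, 8, 9: guvozakitigibat
surface: guvozakitigibat

cell RANK=pa, TOR=ak, KEL=gu, CLASS=lu:
underlying: dmu-fozak-re-zet-d
1. e -> o, i -> u / B C0 _: fires at position(s) 10: dmufozakrozetd
2. d -> t, z -> s / _ #: fires at position(s) 14: dmufozakrozett
3. f -> v, k -> g, p -> b, s -> z, t -> d / V _ V: fires at position(s) 4: dmuvozakrozett
4. 0 -> i / C _ C: inserts after position(s) 1, 8, 13: dimuvozakirozetit
surface: dimuvozakirozetit

cell RANK=un, TOR=ak, KEL=mi, CLASS=ma:
underlying: gu-fozak-m-zo-d
1. e -> o, i -> u / B C0 _: no change
2. d -> t, z -> s / _ #: fires at position(s) 11: gufozakmzot
3. f -> v, k -> g, p -> b, s -> z, t -> d / V _ V: fires at position(s) 3: guvozakmzot
4. 0 -> i / C _ C: inserts after position(s) 7, 8: guvozakimizot
surface: guvozakimizot

cell RANK=vo, TOR=ri, KEL=mi, CLASS=gu:
underlying: gu-fozak-t-v-l
1. e -> o, i -> u / B C0 _: no change
2. d -> t, z -> s / _ #: no change
3. f -> v, k -> g, p -> b, s -> z, t -> d / V _ V: fires at position(s) 3: guvozaktvl
4. 0 -> i / C _ C: inserts after position(s) 7, 8, 9: guvozakitivil
surface: guvozakitivil


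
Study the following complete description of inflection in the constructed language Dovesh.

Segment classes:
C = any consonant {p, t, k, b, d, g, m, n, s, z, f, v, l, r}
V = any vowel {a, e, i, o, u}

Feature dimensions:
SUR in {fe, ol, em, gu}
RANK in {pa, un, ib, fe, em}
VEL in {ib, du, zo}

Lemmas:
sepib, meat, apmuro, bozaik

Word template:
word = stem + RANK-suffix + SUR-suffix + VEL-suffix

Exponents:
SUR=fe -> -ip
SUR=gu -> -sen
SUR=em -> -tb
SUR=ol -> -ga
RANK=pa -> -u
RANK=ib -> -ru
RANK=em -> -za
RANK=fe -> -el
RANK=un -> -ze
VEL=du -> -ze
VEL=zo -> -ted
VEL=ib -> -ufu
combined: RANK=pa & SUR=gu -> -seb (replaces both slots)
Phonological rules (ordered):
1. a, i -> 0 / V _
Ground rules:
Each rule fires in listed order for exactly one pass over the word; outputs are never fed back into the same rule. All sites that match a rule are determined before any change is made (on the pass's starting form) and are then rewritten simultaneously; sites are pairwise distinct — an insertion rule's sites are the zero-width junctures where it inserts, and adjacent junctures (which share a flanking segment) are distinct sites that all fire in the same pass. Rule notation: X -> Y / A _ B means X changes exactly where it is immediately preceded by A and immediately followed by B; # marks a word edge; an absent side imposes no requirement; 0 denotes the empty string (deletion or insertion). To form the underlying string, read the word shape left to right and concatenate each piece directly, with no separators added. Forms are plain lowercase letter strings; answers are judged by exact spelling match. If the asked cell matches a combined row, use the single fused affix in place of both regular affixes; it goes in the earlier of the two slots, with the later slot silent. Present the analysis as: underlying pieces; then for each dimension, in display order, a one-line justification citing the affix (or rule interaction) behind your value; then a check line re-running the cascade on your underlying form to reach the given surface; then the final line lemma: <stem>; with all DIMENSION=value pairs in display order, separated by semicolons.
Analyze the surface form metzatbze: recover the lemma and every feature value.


underlying: meat-za-tb-ze
SUR=em - signalled by the affix -tb
RANK=em - signalled by the affix -za
VEL=du - signalled by the affix -ze
check: meatzatbze -> metzatbze
lemma: meat; SUR=em; RANK=em; VEL=du


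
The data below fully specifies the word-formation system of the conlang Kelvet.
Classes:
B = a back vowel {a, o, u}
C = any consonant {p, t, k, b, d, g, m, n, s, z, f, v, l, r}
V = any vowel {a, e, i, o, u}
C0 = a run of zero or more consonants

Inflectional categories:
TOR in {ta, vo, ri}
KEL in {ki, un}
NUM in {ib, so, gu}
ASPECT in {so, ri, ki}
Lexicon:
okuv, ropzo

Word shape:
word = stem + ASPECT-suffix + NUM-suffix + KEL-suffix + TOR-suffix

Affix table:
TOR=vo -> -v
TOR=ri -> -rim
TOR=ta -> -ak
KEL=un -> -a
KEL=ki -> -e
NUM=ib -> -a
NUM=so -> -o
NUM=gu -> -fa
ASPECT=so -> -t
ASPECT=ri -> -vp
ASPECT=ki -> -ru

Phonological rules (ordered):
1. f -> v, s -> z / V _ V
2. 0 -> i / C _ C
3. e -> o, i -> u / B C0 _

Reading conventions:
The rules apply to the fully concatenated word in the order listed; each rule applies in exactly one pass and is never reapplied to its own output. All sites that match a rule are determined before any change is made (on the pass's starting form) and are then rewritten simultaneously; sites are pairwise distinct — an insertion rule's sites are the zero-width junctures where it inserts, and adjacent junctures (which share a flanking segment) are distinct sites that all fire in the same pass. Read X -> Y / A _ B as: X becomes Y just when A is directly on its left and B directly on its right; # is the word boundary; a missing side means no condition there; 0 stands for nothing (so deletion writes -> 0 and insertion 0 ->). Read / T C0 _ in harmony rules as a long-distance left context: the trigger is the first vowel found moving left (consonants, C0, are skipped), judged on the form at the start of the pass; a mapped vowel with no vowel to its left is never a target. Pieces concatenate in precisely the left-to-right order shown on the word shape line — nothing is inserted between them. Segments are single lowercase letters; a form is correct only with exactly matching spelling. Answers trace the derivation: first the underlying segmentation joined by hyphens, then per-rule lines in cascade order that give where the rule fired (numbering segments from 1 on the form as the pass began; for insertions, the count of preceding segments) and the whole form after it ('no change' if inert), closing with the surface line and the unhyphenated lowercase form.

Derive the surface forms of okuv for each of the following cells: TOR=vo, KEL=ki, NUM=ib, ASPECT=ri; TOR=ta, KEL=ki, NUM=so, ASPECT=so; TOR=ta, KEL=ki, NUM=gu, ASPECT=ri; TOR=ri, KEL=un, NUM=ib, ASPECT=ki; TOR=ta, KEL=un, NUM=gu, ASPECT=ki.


cell TOR=vo, KEL=ki, NUM=ib, ASPECT=ri:
underlying: okuv-vp-a-e-v
1. f -> v, s -> z / V _ V: no change
2. 0 -> i / C _ C: inserts after position(s) 4, 5: okuvivipaev
3. e -> o, i -> u / B C0 _: fires at position(s) 5, 10: okuvuvipaov
surface: okuvuvipaov

cell TOR=ta, KEL=ki, NUM=so, ASPECT=so:
underlying: okuv-t-o-e-ak
1. f -> v, s -> z / V _ V: no change
2. 0 -> i / C _ C: inserts after position(s) 4: okuvitoeak
3. e -> o, i -> u / B C0 _: fires at position(s) 5, 8: okuvutooak
surface: okuvutooak

cell TOR=ta, KEL=ki, NUM=gu, ASPECT=ri:
underlying: okuv-vp-fa-e-ak
1. f -> v, s -> z / V _ V: no change
2. 0 -> i / C _ C: inserts after position(s) 4, 5, 6: okuvivipifaeak
3. e -> o, i -> u / B C0 _: fires at position(s) 5, 12: okuvuvipifaoak
surface: okuvuvipifaoak

cell TOR=ri, KEL=un, NUM=ib, ASPECT=ki:
underlying: okuv-ru-a-a-rim
1. f -> v, s -> z / V _ V: no change
2. 0 -> i / C _ C: inserts after position(s) 4: okuviruaarim
3. e -> o, i -> u / B C0 _: fires at position(s) 5, 11: okuvuruaarum
surface: okuvuruaarum

cell TOR=ta, KEL=un, NUM=gu, ASPECT=ki:
underlying: okuv-ru-fa-a-ak
1. f -> v, s -> z / V _ V: fires at position(s) 7: okuvruvaaak
2. 0 -> i / C _ C: inserts after position(s) 4: okuviruvaaak
3. e -> o, i -> u / B C0 _: fires at position(s) 5: okuvuruvaaak
surface: okuvuruvaaak


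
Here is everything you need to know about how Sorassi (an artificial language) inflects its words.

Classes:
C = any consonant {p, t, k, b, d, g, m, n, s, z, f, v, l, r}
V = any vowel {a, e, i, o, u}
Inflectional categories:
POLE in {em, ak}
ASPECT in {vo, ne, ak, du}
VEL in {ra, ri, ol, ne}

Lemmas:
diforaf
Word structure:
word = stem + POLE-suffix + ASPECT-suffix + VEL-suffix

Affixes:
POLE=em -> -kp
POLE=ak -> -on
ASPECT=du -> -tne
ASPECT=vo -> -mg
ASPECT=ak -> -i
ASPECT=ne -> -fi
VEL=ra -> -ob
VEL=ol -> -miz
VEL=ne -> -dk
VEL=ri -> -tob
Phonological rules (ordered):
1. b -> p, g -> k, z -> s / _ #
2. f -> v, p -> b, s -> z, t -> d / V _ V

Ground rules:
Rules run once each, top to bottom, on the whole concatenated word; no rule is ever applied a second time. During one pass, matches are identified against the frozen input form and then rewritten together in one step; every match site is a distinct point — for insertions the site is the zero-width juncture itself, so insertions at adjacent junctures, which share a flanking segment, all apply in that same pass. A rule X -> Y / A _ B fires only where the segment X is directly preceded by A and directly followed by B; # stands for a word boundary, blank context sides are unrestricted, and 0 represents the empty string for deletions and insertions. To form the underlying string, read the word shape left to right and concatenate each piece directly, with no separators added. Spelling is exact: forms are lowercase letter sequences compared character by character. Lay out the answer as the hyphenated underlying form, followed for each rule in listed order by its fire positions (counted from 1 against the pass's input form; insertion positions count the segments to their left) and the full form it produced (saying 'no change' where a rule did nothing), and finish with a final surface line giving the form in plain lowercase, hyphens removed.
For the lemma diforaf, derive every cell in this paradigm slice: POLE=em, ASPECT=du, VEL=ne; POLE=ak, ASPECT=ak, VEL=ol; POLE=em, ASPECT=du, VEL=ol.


cell POLE=em, ASPECT=du, VEL=ne:
underlying: diforaf-kp-tne-dk
1. b -> p, g -> k, z -> s / _ #: no change
2. f -> v, p -> b, s -> z, t -> d / V _ V: fires at position(s) 3: divorafkptnedk
surface: divorafkptnedk

cell POLE=ak, ASPECT=ak, VEL=ol:
underlying: diforaf-on-i-miz
1. b -> p, g -> k, z -> s / _ #: fires at position(s) 13: diforafonimis
2. f -> v, p -> b, s -> z, t -> d / V _ V: fires at position(s) 3, 7: divoravonimis
surface: divoravonimis

cell POLE=em, ASPECT=du, VEL=ol:
underlying: diforaf-kp-tne-miz
1. b -> p, g -> k, z -> s / _ #: fires at position(s) 15: diforafkptnemis
2. f -> v, p -> b, s -> z, t -> d / V _ V: fires at position(s) 3: divorafkptnemis
surface: divorafkptnemis


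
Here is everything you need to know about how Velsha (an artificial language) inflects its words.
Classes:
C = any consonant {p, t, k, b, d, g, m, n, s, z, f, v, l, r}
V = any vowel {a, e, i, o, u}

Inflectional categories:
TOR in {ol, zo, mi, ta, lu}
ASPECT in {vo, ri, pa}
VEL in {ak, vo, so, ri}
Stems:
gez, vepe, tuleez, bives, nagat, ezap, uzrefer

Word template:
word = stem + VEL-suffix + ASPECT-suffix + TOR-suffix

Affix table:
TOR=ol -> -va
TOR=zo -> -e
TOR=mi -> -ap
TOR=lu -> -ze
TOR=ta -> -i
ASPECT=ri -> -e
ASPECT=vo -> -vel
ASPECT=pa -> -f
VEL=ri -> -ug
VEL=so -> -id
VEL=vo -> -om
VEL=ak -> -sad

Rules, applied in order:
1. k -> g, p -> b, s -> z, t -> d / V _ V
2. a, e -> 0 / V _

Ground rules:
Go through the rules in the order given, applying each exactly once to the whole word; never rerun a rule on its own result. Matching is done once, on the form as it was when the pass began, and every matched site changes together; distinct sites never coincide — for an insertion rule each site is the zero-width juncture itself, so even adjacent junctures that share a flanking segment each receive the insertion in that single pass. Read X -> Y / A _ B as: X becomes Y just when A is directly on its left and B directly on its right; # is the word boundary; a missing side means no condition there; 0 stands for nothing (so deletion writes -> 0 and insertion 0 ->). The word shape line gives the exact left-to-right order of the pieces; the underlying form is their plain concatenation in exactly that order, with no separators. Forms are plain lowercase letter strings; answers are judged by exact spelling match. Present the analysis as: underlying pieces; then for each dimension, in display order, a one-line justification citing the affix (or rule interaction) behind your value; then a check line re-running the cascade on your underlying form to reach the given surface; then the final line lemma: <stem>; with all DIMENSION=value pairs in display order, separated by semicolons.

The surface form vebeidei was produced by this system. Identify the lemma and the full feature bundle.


underlying: vepe-id-e-i
TOR=ta - signalled by the affix -i
ASPECT=ri - signalled by the affix -e
VEL=so - signalled by the affix -id
check: vepeidei -> vebeidei -> vebeidei
lemma: vepe; TOR=ta; ASPECT=ri; VEL=so


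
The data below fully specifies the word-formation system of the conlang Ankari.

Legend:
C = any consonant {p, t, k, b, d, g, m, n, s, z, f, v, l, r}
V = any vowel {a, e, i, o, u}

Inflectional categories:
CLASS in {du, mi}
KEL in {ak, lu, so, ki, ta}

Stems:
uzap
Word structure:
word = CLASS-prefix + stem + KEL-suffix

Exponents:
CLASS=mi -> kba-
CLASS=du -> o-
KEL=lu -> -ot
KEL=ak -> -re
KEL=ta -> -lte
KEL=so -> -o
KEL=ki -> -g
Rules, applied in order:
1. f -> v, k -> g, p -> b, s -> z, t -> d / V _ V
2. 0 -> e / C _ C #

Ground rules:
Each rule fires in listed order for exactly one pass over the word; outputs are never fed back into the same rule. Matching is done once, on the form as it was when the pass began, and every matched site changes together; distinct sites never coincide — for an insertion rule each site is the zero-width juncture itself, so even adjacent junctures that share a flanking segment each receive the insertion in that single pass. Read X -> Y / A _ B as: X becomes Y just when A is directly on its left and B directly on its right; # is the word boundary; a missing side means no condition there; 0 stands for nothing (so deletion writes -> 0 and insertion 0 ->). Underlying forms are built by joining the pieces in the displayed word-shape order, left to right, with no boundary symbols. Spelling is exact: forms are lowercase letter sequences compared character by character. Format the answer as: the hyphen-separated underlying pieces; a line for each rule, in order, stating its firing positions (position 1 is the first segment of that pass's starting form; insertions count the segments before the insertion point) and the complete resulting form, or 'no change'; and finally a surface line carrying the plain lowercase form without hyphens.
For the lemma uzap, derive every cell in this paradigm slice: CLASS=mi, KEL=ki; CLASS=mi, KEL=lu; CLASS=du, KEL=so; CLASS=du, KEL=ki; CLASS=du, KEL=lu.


cell CLASS=mi, KEL=ki:
underlying: kba-uzap-g
1. f -> v, k -> g, p -> b, s -> z, t -> d / V _ V: no change
2. 0 -> e / C _ C #: inserts after position(s) 7: kbauzapeg
surface: kbauzapeg

cell CLASS=mi, KEL=lu:
underlying: kba-uzap-ot
1. f -> v, k -> g, p -> b, s -> z, t -> d / V _ V: fires at position(s) 7: kbauzabot
2. 0 -> e / C _ C #: no change
surface: kbauzabot

cell CLASS=du, KEL=so:
underlying: o-uzap-o
1. f -> v, k -> g, p -> b, s -> z, t -> d / V _ V: fires at position(s) 5: ouzabo
2. 0 -> e / C _ C #: no change
surface: ouzabo

cell CLASS=du, KEL=ki:
underlying: o-uzap-g
1. f -> v, k -> g, p -> b, s -> z, t -> d / V _ V: no change
2. 0 -> e / C _ C #: inserts after position(s) 5: ouzapeg
surface: ouzapeg

cell CLASS=du, KEL=lu:
underlying: o-uzap-ot
1. f -> v, k -> g, p -> b, s -> z, t -> d / V _ V: fires at position(s) 5: ouzabot
2. 0 -> e / C _ C #: no change
surface: ouzabot


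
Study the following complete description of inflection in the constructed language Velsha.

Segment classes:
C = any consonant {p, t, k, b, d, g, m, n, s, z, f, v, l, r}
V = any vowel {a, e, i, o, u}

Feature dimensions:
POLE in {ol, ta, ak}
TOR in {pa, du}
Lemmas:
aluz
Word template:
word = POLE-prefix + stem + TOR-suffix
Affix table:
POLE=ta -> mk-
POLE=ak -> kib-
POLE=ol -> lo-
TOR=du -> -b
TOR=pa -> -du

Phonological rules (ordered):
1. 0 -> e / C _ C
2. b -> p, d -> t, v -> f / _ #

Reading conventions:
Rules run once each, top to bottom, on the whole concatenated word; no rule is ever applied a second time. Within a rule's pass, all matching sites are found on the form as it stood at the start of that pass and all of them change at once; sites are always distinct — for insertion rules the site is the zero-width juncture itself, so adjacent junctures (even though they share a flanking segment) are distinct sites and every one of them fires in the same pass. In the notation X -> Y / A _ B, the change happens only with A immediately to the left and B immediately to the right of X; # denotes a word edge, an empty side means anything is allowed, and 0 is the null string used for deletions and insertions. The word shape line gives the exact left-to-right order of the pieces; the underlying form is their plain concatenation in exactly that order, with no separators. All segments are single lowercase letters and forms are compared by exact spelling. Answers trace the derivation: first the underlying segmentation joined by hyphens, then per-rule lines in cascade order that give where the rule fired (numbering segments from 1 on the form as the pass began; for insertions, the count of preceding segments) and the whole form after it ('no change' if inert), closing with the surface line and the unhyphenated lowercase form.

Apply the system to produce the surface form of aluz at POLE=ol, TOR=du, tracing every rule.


underlying: lo-aluz-b
1. 0 -> e / C _ C: inserts after position(s) 6: loaluzeb
2. b -> p, d -> t, v -> f / _ #: fires at position(s) 8: loaluzep
surface: loaluzep


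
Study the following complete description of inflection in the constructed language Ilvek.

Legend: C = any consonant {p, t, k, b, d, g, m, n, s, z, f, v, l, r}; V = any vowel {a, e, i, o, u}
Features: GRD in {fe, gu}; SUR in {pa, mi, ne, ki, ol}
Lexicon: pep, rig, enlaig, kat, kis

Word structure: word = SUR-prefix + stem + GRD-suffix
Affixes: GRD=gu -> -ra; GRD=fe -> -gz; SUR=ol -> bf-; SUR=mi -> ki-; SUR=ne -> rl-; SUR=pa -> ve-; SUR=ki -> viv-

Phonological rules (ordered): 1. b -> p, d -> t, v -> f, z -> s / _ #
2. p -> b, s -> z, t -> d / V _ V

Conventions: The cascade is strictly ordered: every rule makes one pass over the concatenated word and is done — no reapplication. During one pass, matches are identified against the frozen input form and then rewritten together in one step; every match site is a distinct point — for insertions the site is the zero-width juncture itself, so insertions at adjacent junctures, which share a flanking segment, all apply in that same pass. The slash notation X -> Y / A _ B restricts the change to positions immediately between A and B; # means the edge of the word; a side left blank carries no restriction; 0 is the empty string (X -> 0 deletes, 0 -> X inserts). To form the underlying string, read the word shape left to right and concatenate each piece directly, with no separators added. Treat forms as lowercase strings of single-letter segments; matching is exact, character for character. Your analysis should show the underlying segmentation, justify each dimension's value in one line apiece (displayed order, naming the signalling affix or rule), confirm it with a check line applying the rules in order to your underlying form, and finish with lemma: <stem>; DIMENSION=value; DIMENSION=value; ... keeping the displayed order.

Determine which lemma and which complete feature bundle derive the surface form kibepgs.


underlying: ki-pep-gz
GRD=fe - signalled by the affix -gz
SUR=mi - signalled by the affix ki-
check: kipepgz -> kipepgs -> kibepgs
lemma: pep; GRD=fe; SUR=mi


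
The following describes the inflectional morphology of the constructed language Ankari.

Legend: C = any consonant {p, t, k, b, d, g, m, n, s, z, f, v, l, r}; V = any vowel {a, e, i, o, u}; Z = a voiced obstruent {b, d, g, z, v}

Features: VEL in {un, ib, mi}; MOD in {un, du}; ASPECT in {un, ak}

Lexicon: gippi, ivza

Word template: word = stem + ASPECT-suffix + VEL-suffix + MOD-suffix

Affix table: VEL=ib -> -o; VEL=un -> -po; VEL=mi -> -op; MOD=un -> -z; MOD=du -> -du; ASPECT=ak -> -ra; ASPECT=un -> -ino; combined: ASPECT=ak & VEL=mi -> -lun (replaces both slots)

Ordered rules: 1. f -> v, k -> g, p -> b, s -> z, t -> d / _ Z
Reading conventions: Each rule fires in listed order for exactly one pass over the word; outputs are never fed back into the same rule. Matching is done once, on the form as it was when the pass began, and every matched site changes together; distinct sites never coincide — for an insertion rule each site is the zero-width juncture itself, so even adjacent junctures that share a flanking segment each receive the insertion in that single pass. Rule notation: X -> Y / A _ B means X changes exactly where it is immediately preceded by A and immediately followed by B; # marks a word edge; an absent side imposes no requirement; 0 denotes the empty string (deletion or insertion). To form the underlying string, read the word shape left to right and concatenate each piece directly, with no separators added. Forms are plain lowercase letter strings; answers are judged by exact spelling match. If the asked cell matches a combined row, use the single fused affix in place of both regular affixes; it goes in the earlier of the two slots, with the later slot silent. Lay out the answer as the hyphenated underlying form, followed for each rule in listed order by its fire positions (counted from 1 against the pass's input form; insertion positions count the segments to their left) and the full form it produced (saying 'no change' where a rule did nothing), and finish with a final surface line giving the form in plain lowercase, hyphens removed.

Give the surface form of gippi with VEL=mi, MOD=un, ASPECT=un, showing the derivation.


underlying: gippi-ino-op-z
1. f -> v, k -> g, p -> b, s -> z, t -> d / _ Z: fires at position(s) 10: gippiinoobz
surface: gippiinoobz


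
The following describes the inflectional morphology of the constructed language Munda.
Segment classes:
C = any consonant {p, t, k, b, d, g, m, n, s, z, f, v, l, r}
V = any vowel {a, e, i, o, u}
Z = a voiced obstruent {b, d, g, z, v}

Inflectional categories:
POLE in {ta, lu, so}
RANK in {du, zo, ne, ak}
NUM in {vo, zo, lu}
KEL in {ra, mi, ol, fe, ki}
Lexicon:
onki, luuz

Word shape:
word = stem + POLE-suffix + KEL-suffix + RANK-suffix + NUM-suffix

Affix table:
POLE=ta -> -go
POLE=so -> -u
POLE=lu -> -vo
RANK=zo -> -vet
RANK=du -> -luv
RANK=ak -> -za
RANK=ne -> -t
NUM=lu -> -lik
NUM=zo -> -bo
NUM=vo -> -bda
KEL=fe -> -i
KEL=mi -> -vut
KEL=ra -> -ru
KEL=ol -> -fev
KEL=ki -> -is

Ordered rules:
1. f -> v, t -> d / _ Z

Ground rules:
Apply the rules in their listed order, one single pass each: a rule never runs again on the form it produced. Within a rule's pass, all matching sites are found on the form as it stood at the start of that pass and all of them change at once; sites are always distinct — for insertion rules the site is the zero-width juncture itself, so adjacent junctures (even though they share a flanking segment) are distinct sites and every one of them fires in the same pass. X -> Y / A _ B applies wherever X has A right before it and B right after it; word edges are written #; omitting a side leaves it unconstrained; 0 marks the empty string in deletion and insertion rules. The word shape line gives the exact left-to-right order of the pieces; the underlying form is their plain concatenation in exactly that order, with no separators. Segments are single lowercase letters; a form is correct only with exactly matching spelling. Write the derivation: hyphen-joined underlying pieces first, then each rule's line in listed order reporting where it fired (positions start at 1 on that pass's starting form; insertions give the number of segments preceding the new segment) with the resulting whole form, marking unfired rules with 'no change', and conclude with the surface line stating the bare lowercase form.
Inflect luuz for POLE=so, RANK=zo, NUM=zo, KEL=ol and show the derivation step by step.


underlying: luuz-u-fev-vet-bo
1. f -> v, t -> d / _ Z: fires at position(s) 11: luuzufevvedbo
surface: luuzufevvedbo


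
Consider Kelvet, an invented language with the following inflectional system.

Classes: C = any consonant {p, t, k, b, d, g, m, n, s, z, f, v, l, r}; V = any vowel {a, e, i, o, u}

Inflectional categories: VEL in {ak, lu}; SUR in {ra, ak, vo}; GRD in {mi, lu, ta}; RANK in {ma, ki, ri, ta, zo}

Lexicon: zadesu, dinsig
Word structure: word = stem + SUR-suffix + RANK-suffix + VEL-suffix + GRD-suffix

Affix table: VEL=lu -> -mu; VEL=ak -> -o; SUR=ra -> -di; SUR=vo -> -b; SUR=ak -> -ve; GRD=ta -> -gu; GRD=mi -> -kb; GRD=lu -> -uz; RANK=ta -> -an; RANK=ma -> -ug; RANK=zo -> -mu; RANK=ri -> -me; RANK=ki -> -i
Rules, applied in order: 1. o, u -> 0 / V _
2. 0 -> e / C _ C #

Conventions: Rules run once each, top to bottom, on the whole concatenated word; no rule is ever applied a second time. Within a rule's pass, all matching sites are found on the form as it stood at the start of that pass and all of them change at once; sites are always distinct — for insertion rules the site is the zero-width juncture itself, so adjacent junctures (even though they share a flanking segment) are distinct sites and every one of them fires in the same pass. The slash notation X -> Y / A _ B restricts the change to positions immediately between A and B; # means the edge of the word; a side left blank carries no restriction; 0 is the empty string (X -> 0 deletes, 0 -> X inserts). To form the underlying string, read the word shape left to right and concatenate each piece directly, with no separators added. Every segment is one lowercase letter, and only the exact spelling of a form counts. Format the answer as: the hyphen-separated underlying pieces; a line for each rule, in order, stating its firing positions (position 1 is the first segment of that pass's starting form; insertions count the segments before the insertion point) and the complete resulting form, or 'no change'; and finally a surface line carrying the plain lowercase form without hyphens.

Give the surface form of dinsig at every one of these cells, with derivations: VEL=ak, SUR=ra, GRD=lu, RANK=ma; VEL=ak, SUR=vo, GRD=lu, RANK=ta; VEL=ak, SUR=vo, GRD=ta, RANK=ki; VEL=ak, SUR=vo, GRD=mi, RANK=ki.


cell VEL=ak, SUR=ra, GRD=lu, RANK=ma:
underlying: dinsig-di-ug-o-uz
1. o, u -> 0 / V _: fires at position(s) 9, 12: dinsigdigoz
2. 0 -> e / C _ C #: no change
surface: dinsigdigoz

cell VEL=ak, SUR=vo, GRD=lu, RANK=ta:
underlying: dinsig-b-an-o-uz
1. o, u -> 0 / V _: fires at position(s) 11: dinsigbanoz
2. 0 -> e / C _ C #: no change
surface: dinsigbanoz

cell VEL=ak, SUR=vo, GRD=ta, RANK=ki:
underlying: dinsig-b-i-o-gu
1. o, u -> 0 / V _: fires at position(s) 9: dinsigbigu
2. 0 -> e / C _ C #: no change
surface: dinsigbigu

cell VEL=ak, SUR=vo, GRD=mi, RANK=ki:
underlying: dinsig-b-i-o-kb
1. o, u -> 0 / V _: fires at position(s) 9: dinsigbikb
2. 0 -> e / C _ C #: inserts after position(s) 9: dinsigbikeb
surface: dinsigbikeb


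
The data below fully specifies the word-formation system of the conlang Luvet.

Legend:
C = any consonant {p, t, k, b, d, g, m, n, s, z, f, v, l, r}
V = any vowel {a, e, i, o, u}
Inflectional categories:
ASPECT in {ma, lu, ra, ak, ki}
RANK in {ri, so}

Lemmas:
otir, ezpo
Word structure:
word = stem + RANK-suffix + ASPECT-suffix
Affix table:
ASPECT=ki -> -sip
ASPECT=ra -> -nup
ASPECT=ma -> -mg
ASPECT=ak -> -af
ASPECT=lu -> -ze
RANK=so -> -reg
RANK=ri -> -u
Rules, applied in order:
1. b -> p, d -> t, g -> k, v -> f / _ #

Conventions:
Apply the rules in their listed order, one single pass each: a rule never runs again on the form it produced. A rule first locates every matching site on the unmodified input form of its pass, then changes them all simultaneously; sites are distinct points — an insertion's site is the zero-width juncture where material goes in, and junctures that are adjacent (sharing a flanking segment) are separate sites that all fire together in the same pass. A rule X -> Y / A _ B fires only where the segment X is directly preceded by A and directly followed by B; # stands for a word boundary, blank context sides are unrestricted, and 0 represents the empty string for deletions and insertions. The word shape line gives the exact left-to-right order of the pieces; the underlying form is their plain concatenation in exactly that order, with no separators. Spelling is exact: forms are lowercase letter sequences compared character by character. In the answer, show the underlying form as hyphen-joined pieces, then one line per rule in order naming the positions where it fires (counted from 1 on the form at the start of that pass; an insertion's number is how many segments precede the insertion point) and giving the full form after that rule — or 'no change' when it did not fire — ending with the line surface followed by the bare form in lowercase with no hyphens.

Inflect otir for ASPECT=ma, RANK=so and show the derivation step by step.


underlying: otir-reg-mg
1. b -> p, d -> t, g -> k, v -> f / _ #: fires at position(s) 9: otirregmk
surface: otirregmk


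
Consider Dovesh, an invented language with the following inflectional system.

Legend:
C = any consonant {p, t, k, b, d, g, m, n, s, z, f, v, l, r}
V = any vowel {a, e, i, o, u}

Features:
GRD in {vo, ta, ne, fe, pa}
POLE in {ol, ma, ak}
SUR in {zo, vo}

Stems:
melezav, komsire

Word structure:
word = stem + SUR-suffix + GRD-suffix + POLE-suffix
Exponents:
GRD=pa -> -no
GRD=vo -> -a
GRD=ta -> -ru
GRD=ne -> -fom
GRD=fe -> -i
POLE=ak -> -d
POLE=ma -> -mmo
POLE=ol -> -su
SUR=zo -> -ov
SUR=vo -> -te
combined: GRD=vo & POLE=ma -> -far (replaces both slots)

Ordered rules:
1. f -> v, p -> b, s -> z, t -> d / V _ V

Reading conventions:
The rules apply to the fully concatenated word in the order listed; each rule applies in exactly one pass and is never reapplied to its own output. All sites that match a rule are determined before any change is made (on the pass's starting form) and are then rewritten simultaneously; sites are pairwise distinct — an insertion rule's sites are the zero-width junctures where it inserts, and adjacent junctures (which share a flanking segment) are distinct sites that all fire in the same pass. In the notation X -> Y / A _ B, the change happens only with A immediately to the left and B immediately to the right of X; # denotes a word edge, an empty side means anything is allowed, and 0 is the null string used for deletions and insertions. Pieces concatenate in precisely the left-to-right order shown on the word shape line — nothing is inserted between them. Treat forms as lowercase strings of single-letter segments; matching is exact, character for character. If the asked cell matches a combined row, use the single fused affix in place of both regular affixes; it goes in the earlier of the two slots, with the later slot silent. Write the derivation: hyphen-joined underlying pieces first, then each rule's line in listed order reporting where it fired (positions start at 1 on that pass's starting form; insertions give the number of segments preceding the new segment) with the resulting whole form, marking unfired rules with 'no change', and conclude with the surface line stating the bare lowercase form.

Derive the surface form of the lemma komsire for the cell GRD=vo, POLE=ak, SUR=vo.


underlying: komsire-te-a-d
1. f -> v, p -> b, s -> z, t -> d / V _ V: fires at position(s) 8: komsiredead
surface: komsiredead
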